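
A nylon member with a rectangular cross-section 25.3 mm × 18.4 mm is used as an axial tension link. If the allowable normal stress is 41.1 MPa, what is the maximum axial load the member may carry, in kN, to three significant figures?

19.1 kN

A = 465.5 mm².
P_max = σ_allow · A = 41.1 · 465.5 = 19130 N = 19.13 kN.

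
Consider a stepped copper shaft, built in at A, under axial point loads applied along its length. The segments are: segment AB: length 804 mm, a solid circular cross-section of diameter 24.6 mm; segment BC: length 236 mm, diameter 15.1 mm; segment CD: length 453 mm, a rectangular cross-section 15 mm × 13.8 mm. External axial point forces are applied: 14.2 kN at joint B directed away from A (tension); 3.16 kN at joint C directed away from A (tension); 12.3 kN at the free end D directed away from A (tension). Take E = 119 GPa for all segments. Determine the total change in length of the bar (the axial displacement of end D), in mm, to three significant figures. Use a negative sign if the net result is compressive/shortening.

0.819 mm

Internal axial forces (sectioning from the free end, tension +): N_CD = 12.3 kN, N_BC = 15.46 kN, N_AB = 29.66 kN.
A_AB = 475.3 mm².
A_BC = 179.1 mm².
A_CD = 207 mm².
δ_AB = 29660·804/(475.3·119000) = 0.4216 mm
δ_BC = 15460·236/(179.1·119000) = 0.1712 mm
δ_CD = 12300·453/(207·119000) = 0.2262 mm
δ = Σδ_i = 0.819 mm.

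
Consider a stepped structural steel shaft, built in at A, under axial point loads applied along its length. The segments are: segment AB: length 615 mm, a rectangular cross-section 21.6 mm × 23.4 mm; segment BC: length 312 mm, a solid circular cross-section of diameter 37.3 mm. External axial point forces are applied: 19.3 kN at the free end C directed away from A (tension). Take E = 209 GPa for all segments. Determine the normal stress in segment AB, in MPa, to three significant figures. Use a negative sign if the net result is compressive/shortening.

38.2 MPa

Internal axial forces (sectioning from the free end, tension +): N_BC = 19.3 kN, N_AB = 19.3 kN.
A_AB = 505.4 mm².
σ_AB = N_AB/A_AB = 19300/505.4 = 38.18 MPa.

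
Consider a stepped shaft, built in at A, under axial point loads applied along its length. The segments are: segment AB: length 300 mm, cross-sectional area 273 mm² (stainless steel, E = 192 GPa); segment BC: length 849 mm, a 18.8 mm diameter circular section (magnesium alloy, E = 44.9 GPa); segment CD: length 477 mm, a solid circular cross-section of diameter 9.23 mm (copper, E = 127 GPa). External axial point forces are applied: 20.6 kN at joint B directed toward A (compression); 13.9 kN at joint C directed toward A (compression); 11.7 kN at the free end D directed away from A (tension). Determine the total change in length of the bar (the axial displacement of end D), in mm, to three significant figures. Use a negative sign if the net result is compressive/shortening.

0.376 mm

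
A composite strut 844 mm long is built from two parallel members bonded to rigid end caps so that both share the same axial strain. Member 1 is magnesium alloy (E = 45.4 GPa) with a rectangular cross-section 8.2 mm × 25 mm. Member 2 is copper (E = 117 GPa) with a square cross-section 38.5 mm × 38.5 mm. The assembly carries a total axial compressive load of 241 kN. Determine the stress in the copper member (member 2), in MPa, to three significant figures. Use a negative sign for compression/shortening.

A_1 = 205 mm².
A_2 = 1482 mm².
Equal strain + equilibrium ⇒ each member carries load in proportion to AE: A₁E₁ = 9307000 N, A₂E₂ = 173400000 N, ΣAE = 182700000 N.
σ₂ = P·E₂/ΣAE = -241000·117000/182700000 = -154.3 MPa.

-154 MPa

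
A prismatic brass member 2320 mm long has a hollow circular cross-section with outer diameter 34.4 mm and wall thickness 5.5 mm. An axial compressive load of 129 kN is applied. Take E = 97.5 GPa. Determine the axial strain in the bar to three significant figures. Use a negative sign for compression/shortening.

A = 499.4 mm².
σ = N/A = -258.3 MPa; ε = σ/E = -258.3/97500 = -2.650e-03.

-0.00265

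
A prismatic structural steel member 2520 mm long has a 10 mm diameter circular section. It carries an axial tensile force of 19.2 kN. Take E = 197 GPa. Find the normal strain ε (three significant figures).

0.00124

A = 78.54 mm².
σ = N/A = 244.5 MPa; ε = σ/E = 244.5/197000 = 1.241e-03.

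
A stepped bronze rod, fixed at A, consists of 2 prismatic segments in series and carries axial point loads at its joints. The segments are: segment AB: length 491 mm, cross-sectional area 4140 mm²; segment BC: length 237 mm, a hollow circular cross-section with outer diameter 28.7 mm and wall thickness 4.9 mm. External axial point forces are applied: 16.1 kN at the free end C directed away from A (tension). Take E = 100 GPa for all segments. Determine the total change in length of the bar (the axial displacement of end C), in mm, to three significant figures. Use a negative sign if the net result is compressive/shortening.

0.123 mm

Internal axial forces (sectioning from the free end, tension +): N_BC = 16.1 kN, N_AB = 16.1 kN.
A_BC = 366.4 mm².
δ_AB = 16100·491/(4140·100000) = 0.01909 mm
δ_BC = 16100·237/(366.4·100000) = 0.1041 mm
δ = Σδ_i = 0.1232 mm.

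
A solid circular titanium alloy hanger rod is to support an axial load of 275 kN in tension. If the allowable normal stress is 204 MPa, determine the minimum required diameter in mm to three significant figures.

Required area A ≥ P/σ_allow = 275000/204 = 1348 mm².
For a solid circular section, d ≥ √(4A/π) = 41.43 mm.

41.4 mm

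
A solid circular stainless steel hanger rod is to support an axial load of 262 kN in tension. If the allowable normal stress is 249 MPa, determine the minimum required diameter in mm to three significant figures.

Required area A ≥ P/σ_allow = 262000/249 = 1052 mm².
For a solid circular section, d ≥ √(4A/π) = 36.6 mm.

36.6 mm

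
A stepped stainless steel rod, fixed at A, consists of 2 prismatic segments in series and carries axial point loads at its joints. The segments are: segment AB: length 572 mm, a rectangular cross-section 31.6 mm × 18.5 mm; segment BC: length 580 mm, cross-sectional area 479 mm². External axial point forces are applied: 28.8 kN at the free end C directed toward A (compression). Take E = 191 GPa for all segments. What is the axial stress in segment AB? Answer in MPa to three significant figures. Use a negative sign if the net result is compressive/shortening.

Internal axial forces (sectioning from the free end, tension +): N_BC = -28.8 kN, N_AB = -28.8 kN.
A_AB = 584.6 mm².
σ_AB = N_AB/A_AB = -28800/584.6 = -49.26 MPa.

-49.3 MPa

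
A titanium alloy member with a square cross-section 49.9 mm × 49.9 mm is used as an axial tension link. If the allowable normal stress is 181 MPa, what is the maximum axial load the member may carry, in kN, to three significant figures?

451 kN

A = 2490 mm².
P_max = σ_allow · A = 181 · 2490 = 450700 N = 450.7 kN.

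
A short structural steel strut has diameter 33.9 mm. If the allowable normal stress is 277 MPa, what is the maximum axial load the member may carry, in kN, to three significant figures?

A = 902.6 mm².
P_max = σ_allow · A = 277 · 902.6 = 250000 N = 250 kN.

250 kN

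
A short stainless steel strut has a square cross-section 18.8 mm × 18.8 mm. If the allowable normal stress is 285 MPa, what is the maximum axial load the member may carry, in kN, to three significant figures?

101 kN

A = 353.4 mm².
P_max = σ_allow · A = 285 · 353.4 = 100700 N = 100.7 kN.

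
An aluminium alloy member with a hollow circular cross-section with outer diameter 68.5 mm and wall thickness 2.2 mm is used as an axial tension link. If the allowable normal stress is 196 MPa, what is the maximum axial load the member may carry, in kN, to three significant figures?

A = 458.2 mm².
P_max = σ_allow · A = 196 · 458.2 = 89810 N = 89.81 kN.

89.8 kN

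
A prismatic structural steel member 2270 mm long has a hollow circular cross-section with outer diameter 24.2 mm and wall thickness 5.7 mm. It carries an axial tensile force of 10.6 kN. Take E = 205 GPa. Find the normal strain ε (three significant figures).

A = 331.3 mm².
σ = N/A = 32 MPa; ε = σ/E = 32/205000 = 1.561e-04.

1.56e-04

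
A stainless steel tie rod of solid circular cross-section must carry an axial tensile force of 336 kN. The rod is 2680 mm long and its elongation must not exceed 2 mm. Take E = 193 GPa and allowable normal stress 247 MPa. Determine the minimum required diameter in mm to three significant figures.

Required area A ≥ P/σ_allow = 336000/247 = 1360 mm².
For a solid circular section, d ≥ √(4A/π) = 41.62 mm.
Elongation limit: A ≥ PL/(Eδ_allow) = 336000·2680/(193000·2) = 2333 mm² ⇒ d ≥ 54.5 mm.
The elongation limit governs.

54.5 mm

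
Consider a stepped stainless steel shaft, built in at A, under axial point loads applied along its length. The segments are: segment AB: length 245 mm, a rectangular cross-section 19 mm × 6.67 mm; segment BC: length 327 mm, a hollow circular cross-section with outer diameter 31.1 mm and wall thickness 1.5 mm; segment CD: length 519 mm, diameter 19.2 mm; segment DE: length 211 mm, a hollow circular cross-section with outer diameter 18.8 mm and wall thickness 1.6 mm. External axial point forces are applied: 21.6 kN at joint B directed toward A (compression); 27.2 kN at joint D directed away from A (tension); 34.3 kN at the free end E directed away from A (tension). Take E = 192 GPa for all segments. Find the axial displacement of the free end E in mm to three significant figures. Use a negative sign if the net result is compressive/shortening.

Internal axial forces (sectioning from the free end, tension +): N_DE = 34.3 kN, N_CD = 61.5 kN, N_BC = 61.5 kN, N_AB = 39.9 kN.
A_AB = 126.7 mm².
A_BC = 139.5 mm².
A_CD = 289.5 mm².
A_DE = 86.46 mm².
δ_AB = 39900·245/(126.7·192000) = 0.4018 mm
δ_BC = 61500·327/(139.5·192000) = 0.7509 mm
δ_CD = 61500·519/(289.5·192000) = 0.5742 mm
δ_DE = 34300·211/(86.46·192000) = 0.436 mm
δ = Σδ_i = 2.163 mm.

2.16 mm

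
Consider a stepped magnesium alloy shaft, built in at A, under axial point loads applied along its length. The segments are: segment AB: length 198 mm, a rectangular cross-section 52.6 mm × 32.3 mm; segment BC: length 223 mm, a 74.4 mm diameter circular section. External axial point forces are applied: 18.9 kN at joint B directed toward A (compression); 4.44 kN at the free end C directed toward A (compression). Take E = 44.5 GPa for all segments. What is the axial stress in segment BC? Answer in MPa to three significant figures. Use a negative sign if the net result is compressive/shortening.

Internal axial forces (sectioning from the free end, tension +): N_BC = -4.44 kN, N_AB = -23.34 kN.
A_BC = 4347 mm².
σ_BC = N_BC/A_BC = -4440/4347 = -1.021 MPa.

-1.02 MPa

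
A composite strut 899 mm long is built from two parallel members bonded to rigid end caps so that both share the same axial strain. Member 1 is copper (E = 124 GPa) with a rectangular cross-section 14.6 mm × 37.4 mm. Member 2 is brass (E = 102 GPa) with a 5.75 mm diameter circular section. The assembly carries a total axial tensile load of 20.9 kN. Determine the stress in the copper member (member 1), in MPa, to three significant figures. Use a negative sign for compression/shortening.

36.8 MPa

A_1 = 546 mm².
A_2 = 25.97 mm².
Equal strain + equilibrium ⇒ each member carries load in proportion to AE: A₁E₁ = 67710000 N, A₂E₂ = 2649000 N, ΣAE = 70360000 N.
σ₁ = P·E₁/ΣAE = 20900·124000/70360000 = 36.83 MPa.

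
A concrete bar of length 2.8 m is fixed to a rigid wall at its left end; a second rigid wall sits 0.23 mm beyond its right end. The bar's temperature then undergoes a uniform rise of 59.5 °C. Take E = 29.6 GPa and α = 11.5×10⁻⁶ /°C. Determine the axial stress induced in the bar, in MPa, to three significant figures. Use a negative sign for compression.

-17.8 MPa

Free thermal expansion αLΔT = 11.5e-6 · 2800 · 59.5 = 1.916 mm.
The walls engage after the gap closes; constrained expansion = 1.916 − 0.23 = 1.686 mm.
The walls impose strain ε = −(1.686)/2800 = -6.0211e-04; σ = Eε = 29600 · -6.0211e-04 = -17.82 MPa.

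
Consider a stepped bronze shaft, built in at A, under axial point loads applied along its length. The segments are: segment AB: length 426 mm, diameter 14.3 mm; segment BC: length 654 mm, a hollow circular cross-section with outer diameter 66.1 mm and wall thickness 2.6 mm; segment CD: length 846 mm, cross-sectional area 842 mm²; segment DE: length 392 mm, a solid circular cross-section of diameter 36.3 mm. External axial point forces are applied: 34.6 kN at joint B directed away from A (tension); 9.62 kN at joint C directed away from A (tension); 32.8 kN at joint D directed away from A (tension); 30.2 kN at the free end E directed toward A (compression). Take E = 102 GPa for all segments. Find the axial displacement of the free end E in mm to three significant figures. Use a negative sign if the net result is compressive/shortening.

Internal axial forces (sectioning from the free end, tension +): N_DE = -30.2 kN, N_CD = 2.6 kN, N_BC = 12.22 kN, N_AB = 46.82 kN.
A_AB = 160.6 mm².
A_BC = 518.7 mm².
A_DE = 1035 mm².
δ_AB = 46820·426/(160.6·102000) = 1.218 mm
δ_BC = 12220·654/(518.7·102000) = 0.1511 mm
δ_CD = 2600·846/(842·102000) = 0.02561 mm
δ_DE = -30200·392/(1035·102000) = -0.1121 mm
δ = Σδ_i = 1.282 mm.

1.28 mm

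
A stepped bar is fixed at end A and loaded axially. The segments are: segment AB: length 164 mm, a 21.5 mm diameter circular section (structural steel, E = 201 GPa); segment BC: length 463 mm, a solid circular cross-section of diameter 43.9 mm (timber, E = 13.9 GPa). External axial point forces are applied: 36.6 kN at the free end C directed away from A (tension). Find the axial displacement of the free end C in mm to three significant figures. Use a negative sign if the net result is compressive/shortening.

Internal axial forces (sectioning from the free end, tension +): N_BC = 36.6 kN, N_AB = 36.6 kN.
A_AB = 363.1 mm².
A_BC = 1514 mm².
δ_AB = 36600·164/(363.1·201000) = 0.08225 mm
δ_BC = 36600·463/(1514·13900) = 0.8054 mm
δ = Σδ_i = 0.8877 mm.

0.888 mm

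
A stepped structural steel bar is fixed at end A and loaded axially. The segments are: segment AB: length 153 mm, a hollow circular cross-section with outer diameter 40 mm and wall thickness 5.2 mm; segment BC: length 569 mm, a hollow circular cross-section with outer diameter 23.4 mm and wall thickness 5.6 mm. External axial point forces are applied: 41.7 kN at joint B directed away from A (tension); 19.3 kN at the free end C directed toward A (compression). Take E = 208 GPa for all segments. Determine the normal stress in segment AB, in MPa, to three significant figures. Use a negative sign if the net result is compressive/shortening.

39.4 MPa

Internal axial forces (sectioning from the free end, tension +): N_BC = -19.3 kN, N_AB = 22.4 kN.
A_AB = 568.5 mm².
σ_AB = N_AB/A_AB = 22400/568.5 = 39.4 MPa.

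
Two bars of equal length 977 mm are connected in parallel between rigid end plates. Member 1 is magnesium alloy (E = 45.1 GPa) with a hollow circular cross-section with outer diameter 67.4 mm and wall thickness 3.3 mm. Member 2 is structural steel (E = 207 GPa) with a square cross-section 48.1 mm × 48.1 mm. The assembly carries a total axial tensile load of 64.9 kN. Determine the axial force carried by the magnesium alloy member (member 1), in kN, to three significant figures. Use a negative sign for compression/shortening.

3.82 kN

A_1 = 664.5 mm².
A_2 = 2314 mm².
Equal strain + equilibrium ⇒ each member carries load in proportion to AE: A₁E₁ = 29970000 N, A₂E₂ = 478900000 N, ΣAE = 508900000 N.
F₁ = P·A₁E₁/ΣAE = 64900·29970000/508900000 = 3822 N.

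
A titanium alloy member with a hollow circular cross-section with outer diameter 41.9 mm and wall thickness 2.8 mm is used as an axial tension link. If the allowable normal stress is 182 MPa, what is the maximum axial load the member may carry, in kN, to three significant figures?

A = 343.9 mm².
P_max = σ_allow · A = 182 · 343.9 = 62600 N = 62.6 kN.

62.6 kN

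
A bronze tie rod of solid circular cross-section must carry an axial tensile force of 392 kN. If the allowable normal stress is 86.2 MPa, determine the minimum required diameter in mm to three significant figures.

Required area A ≥ P/σ_allow = 392000/86.2 = 4548 mm².
For a solid circular section, d ≥ √(4A/π) = 76.09 mm.

76.1 mm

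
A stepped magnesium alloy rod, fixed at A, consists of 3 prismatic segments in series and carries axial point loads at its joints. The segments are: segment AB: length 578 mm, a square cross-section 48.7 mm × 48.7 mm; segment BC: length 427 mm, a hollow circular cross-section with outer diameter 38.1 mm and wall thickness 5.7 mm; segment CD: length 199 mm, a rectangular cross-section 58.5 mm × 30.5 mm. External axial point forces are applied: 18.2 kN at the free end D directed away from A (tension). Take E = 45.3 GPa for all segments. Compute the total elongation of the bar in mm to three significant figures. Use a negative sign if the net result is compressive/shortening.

0.438 mm

Internal axial forces (sectioning from the free end, tension +): N_CD = 18.2 kN, N_BC = 18.2 kN, N_AB = 18.2 kN.
A_AB = 2372 mm².
A_BC = 580.2 mm².
A_CD = 1784 mm².
δ_AB = 18200·578/(2372·45300) = 0.09791 mm
δ_BC = 18200·427/(580.2·45300) = 0.2957 mm
δ_CD = 18200·199/(1784·45300) = 0.04481 mm
δ = Σδ_i = 0.4384 mm.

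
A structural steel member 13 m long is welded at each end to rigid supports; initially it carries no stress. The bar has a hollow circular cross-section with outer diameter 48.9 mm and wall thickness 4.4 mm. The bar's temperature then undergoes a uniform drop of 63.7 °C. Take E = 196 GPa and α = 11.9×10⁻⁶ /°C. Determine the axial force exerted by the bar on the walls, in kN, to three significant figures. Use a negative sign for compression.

Free thermal expansion αLΔT = 11.9e-6 · 13000 · -63.7 = -9.854 mm.
The walls impose strain ε = −(-9.854)/13000 = 7.5803e-04; σ = Eε = 196000 · 7.5803e-04 = 148.6 MPa.
Wall reaction R = σ·A = 148.6·615.1 = 91390 N = 91.39 kN.

91.4 kN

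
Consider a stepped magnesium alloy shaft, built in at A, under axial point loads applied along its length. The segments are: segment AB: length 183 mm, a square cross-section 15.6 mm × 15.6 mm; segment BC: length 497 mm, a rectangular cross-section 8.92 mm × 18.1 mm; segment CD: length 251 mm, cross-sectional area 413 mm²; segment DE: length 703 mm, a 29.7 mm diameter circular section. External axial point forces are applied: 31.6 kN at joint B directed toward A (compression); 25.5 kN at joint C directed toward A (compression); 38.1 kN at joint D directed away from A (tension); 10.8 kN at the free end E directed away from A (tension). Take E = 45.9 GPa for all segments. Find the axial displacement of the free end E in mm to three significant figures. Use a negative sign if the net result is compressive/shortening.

2.32 mm

Internal axial forces (sectioning from the free end, tension +): N_DE = 10.8 kN, N_CD = 48.9 kN, N_BC = 23.4 kN, N_AB = -8.2 kN.
A_AB = 243.4 mm².
A_BC = 161.5 mm².
A_DE = 692.8 mm².
δ_AB = -8200·183/(243.4·45900) = -0.1343 mm
δ_BC = 23400·497/(161.5·45900) = 1.569 mm
δ_CD = 48900·251/(413·45900) = 0.6475 mm
δ_DE = 10800·703/(692.8·45900) = 0.2388 mm
δ = Σδ_i = 2.321 mm.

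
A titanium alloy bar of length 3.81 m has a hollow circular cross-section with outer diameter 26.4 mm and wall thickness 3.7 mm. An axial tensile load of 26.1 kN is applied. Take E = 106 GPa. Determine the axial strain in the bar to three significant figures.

9.33e-04

A = 263.9 mm².
σ = N/A = 98.92 MPa; ε = σ/E = 98.92/106000 = 9.332e-04.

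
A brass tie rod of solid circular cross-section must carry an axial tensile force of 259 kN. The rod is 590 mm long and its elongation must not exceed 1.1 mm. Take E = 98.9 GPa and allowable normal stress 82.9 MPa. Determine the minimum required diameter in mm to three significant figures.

Required area A ≥ P/σ_allow = 259000/82.9 = 3124 mm².
For a solid circular section, d ≥ √(4A/π) = 63.07 mm.
Elongation limit: A ≥ PL/(Eδ_allow) = 259000·590/(98900·1.1) = 1405 mm² ⇒ d ≥ 42.29 mm.
The stress limit governs.

63.1 mm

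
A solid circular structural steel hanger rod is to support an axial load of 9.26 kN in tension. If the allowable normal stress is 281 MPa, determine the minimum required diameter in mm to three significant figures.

6.48 mm

Required area A ≥ P/σ_allow = 9260/281 = 32.95 mm².
For a solid circular section, d ≥ √(4A/π) = 6.477 mm.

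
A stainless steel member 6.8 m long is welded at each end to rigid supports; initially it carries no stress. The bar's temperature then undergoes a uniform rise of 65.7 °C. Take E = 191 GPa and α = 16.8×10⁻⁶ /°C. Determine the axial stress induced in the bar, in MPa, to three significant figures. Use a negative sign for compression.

-211 MPa

Free thermal expansion αLΔT = 16.8e-6 · 6800 · 65.7 = 7.506 mm.
The walls impose strain ε = −(7.506)/6800 = -1.1038e-03; σ = Eε = 191000 · -1.1038e-03 = -210.8 MPa.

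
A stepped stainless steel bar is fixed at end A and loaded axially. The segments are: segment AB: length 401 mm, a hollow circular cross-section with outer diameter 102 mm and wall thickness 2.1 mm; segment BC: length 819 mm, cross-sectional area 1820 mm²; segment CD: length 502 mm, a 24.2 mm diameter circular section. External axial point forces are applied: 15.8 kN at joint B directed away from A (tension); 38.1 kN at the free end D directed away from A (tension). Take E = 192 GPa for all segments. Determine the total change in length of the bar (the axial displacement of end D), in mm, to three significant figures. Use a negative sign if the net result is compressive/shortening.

0.477 mm

Internal axial forces (sectioning from the free end, tension +): N_CD = 38.1 kN, N_BC = 38.1 kN, N_AB = 53.9 kN.
A_AB = 659.1 mm².
A_CD = 460 mm².
δ_AB = 53900·401/(659.1·192000) = 0.1708 mm
δ_BC = 38100·819/(1820·192000) = 0.0893 mm
δ_CD = 38100·502/(460·192000) = 0.2166 mm
δ = Σδ_i = 0.4767 mm.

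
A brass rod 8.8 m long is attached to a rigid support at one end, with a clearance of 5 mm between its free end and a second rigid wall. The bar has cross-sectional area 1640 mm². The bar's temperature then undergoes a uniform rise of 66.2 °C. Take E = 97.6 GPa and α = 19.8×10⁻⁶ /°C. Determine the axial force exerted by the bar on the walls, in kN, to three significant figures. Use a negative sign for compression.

-119 kN

Free thermal expansion αLΔT = 19.8e-6 · 8800 · 66.2 = 11.53 mm.
The walls engage after the gap closes; constrained expansion = 11.53 − 5 = 6.535 mm.
The walls impose strain ε = −(6.535)/8800 = -7.4258e-04; σ = Eε = 97600 · -7.4258e-04 = -72.48 MPa.
Wall reaction R = σ·A = -72.48·1640 = -118900 N = -118.9 kN.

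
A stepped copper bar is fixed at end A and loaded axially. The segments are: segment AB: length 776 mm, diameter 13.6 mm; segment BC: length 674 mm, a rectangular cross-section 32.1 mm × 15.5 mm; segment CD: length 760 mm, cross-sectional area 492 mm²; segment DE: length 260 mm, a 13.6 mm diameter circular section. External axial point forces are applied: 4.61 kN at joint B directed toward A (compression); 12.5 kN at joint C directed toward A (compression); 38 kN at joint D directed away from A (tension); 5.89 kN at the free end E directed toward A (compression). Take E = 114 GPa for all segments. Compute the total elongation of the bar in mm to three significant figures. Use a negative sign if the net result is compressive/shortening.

1.28 mm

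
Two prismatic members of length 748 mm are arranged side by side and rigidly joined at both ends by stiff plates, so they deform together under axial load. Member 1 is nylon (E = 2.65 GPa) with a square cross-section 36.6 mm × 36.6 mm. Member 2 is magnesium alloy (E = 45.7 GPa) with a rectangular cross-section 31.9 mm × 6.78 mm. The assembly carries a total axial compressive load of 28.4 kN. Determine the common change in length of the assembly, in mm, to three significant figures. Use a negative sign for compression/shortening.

A_1 = 1340 mm².
A_2 = 216.3 mm².
Equal strain + equilibrium ⇒ each member carries load in proportion to AE: A₁E₁ = 3550000 N, A₂E₂ = 9884000 N, ΣAE = 13430000 N.
δ = PL/ΣAE = -28400·748/13430000 = -1.581 mm.

-1.58 mm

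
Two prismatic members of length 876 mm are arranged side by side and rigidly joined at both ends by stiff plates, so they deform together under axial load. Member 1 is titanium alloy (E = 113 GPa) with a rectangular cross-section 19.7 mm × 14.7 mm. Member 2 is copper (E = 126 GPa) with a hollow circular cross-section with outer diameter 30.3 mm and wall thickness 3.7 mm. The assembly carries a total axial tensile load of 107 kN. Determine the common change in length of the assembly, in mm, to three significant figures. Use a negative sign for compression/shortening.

A_1 = 289.6 mm².
A_2 = 309.2 mm².
Equal strain + equilibrium ⇒ each member carries load in proportion to AE: A₁E₁ = 32720000 N, A₂E₂ = 38960000 N, ΣAE = 71680000 N.
δ = PL/ΣAE = 107000·876/71680000 = 1.308 mm.

1.31 mm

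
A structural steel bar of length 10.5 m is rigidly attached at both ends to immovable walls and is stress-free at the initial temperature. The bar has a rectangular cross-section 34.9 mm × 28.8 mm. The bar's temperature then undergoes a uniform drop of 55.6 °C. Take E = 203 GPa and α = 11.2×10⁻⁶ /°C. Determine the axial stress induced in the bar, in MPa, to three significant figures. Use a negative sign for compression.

Free thermal expansion αLΔT = 11.2e-6 · 10500 · -55.6 = -6.539 mm.
The walls impose strain ε = −(-6.539)/10500 = 6.2272e-04; σ = Eε = 203000 · 6.2272e-04 = 126.4 MPa.

126 MPa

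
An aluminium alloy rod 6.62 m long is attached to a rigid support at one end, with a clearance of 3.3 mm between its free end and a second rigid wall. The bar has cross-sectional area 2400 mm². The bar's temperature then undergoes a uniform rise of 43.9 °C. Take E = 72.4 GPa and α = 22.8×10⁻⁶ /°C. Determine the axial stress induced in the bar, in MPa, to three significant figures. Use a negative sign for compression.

Free thermal expansion αLΔT = 22.8e-6 · 6620 · 43.9 = 6.626 mm.
The walls engage after the gap closes; constrained expansion = 6.626 − 3.3 = 3.326 mm.
The walls impose strain ε = −(3.326)/6620 = -5.0243e-04; σ = Eε = 72400 · -5.0243e-04 = -36.38 MPa.

-36.4 MPa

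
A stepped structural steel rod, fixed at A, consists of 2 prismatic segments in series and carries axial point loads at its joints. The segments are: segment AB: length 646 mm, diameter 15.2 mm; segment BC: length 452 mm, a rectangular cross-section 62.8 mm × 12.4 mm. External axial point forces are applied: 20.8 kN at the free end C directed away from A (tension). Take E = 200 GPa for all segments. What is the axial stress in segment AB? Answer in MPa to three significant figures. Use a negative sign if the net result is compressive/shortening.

Internal axial forces (sectioning from the free end, tension +): N_BC = 20.8 kN, N_AB = 20.8 kN.
A_AB = 181.5 mm².
σ_AB = N_AB/A_AB = 20800/181.5 = 114.6 MPa.

115 MPa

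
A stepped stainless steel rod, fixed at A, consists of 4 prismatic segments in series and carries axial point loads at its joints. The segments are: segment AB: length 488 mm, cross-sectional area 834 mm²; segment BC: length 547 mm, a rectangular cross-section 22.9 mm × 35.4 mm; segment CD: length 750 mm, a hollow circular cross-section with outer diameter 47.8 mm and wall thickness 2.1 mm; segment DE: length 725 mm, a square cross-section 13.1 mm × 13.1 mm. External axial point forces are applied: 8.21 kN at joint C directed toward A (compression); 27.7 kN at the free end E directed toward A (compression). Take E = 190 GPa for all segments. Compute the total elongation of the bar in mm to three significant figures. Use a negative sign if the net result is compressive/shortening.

-1.22 mm

Internal axial forces (sectioning from the free end, tension +): N_DE = -27.7 kN, N_CD = -27.7 kN, N_BC = -35.91 kN, N_AB = -35.91 kN.
A_BC = 810.7 mm².
A_CD = 301.5 mm².
A_DE = 171.6 mm².
δ_AB = -35910·488/(834·190000) = -0.1106 mm
δ_BC = -35910·547/(810.7·190000) = -0.1275 mm
δ_CD = -27700·750/(301.5·190000) = -0.3627 mm
δ_DE = -27700·725/(171.6·190000) = -0.6159 mm
δ = Σδ_i = -1.217 mm.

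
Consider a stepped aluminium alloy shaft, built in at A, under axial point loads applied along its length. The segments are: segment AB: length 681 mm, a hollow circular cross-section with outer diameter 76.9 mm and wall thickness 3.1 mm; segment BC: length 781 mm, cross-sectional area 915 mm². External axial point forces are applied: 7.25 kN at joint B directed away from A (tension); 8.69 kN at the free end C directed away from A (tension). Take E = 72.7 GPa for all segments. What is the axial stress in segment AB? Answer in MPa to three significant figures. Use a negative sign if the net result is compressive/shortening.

22.2 MPa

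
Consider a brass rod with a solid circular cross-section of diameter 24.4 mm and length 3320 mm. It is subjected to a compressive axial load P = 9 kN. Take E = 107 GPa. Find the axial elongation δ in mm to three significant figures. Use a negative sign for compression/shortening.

-0.597 mm

A = 467.6 mm².
δ_mech = NL/(AE) = -9000·3320/(467.6·107000) = -0.5972 mm.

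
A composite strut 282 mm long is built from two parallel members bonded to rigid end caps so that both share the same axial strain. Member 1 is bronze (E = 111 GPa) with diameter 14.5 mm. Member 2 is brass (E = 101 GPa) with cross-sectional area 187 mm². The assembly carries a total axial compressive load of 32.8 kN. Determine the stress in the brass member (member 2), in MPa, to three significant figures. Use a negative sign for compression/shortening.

A_1 = 165.1 mm².
Equal strain + equilibrium ⇒ each member carries load in proportion to AE: A₁E₁ = 18330000 N, A₂E₂ = 18890000 N, ΣAE = 37220000 N.
σ₂ = P·E₂/ΣAE = -32800·101000/37220000 = -89.01 MPa.

-89.0 MPa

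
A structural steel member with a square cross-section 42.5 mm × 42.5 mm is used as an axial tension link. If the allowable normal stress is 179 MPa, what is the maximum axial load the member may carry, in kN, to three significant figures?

323 kN

A = 1806 mm².
P_max = σ_allow · A = 179 · 1806 = 323300 N = 323.3 kN.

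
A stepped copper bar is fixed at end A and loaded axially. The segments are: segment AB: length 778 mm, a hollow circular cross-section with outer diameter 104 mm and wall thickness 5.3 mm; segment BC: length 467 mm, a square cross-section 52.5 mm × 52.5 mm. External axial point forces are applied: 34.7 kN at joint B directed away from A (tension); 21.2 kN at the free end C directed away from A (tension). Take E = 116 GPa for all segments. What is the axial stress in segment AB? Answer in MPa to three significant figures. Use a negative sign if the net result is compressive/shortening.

34.0 MPa

Internal axial forces (sectioning from the free end, tension +): N_BC = 21.2 kN, N_AB = 55.9 kN.
A_AB = 1643 mm².
σ_AB = N_AB/A_AB = 55900/1643 = 34.01 MPa.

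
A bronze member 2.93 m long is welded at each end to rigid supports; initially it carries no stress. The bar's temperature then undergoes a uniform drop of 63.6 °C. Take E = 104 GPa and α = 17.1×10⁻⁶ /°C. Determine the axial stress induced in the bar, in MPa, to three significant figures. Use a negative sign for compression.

113 MPa

Free thermal expansion αLΔT = 17.1e-6 · 2930 · -63.6 = -3.187 mm.
The walls impose strain ε = −(-3.187)/2930 = 1.0876e-03; σ = Eε = 104000 · 1.0876e-03 = 113.1 MPa.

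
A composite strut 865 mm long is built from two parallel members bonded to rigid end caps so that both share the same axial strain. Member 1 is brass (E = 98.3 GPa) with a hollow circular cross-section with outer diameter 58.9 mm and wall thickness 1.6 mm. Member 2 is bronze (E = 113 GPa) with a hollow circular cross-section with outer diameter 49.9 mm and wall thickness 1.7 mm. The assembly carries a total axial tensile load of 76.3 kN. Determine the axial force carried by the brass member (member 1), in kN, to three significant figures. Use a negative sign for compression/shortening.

A_1 = 288 mm².
A_2 = 257.4 mm².
Equal strain + equilibrium ⇒ each member carries load in proportion to AE: A₁E₁ = 28310000 N, A₂E₂ = 29090000 N, ΣAE = 57400000 N.
F₁ = P·A₁E₁/ΣAE = 76300·28310000/57400000 = 37630 N.

37.6 kN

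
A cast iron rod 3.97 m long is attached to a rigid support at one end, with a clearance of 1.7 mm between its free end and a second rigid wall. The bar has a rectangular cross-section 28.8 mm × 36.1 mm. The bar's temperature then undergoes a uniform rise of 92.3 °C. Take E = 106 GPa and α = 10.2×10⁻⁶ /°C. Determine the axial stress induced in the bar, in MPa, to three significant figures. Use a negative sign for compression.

Free thermal expansion αLΔT = 10.2e-6 · 3970 · 92.3 = 3.738 mm.
The walls engage after the gap closes; constrained expansion = 3.738 − 1.7 = 2.038 mm.
The walls impose strain ε = −(2.038)/3970 = -5.1325e-04; σ = Eε = 106000 · -5.1325e-04 = -54.4 MPa.

-54.4 MPa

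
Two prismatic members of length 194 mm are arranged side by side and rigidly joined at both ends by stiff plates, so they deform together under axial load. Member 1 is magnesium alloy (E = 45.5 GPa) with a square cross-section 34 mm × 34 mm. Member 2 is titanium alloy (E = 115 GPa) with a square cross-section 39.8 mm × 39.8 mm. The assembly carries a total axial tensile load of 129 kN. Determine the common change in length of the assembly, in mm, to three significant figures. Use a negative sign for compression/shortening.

0.107 mm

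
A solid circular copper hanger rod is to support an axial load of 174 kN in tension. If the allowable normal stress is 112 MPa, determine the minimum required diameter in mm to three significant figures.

44.5 mm

Required area A ≥ P/σ_allow = 174000/112 = 1554 mm².
For a solid circular section, d ≥ √(4A/π) = 44.48 mm.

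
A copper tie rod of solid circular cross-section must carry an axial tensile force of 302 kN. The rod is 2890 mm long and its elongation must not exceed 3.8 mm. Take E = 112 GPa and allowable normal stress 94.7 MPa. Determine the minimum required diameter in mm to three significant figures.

63.7 mm

Required area A ≥ P/σ_allow = 302000/94.7 = 3189 mm².
For a solid circular section, d ≥ √(4A/π) = 63.72 mm.
Elongation limit: A ≥ PL/(Eδ_allow) = 302000·2890/(112000·3.8) = 2051 mm² ⇒ d ≥ 51.1 mm.
The stress limit governs.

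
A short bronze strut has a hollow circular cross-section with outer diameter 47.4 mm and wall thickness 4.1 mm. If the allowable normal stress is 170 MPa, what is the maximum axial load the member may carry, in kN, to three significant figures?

94.8 kN

A = 557.7 mm².
P_max = σ_allow · A = 170 · 557.7 = 94810 N = 94.81 kN.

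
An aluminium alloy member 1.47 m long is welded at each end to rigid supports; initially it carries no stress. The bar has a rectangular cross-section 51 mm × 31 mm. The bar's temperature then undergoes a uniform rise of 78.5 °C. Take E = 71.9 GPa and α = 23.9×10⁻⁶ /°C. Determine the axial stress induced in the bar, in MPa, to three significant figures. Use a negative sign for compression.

Free thermal expansion αLΔT = 23.9e-6 · 1470 · 78.5 = 2.758 mm.
The walls impose strain ε = −(2.758)/1470 = -1.8761e-03; σ = Eε = 71900 · -1.8761e-03 = -134.9 MPa.

-135 MPa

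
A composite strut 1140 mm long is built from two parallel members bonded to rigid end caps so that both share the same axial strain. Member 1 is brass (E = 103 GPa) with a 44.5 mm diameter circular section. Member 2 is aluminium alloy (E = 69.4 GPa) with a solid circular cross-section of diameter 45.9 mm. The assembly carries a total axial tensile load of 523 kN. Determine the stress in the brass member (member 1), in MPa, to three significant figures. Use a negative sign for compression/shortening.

196 MPa

A_1 = 1555 mm².
A_2 = 1655 mm².
Equal strain + equilibrium ⇒ each member carries load in proportion to AE: A₁E₁ = 160200000 N, A₂E₂ = 114800000 N, ΣAE = 275000000 N.
σ₁ = P·E₁/ΣAE = 523000·103000/275000000 = 195.9 MPa.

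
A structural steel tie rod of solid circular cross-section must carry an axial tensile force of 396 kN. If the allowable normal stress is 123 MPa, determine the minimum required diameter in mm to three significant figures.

Required area A ≥ P/σ_allow = 396000/123 = 3220 mm².
For a solid circular section, d ≥ √(4A/π) = 64.03 mm.

64.0 mm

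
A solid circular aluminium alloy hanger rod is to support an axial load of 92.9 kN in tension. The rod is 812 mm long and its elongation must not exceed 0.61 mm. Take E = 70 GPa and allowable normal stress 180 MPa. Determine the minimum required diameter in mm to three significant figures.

Required area A ≥ P/σ_allow = 92900/180 = 516.1 mm².
For a solid circular section, d ≥ √(4A/π) = 25.63 mm.
Elongation limit: A ≥ PL/(Eδ_allow) = 92900·812/(70000·0.61) = 1767 mm² ⇒ d ≥ 47.43 mm.
The elongation limit governs.

47.4 mm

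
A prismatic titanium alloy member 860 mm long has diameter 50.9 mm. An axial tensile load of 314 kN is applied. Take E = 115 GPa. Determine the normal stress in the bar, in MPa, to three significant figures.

154 MPa

A = 2035 mm².
σ = N/A = 314000/2035 = 154.3 MPa.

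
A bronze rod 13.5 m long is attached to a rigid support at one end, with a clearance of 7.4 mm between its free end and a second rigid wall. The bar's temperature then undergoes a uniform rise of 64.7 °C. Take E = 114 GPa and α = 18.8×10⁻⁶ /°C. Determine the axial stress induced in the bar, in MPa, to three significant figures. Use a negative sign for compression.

-76.2 MPa

Free thermal expansion αLΔT = 18.8e-6 · 13500 · 64.7 = 16.42 mm.
The walls engage after the gap closes; constrained expansion = 16.42 − 7.4 = 9.021 mm.
The walls impose strain ε = −(9.021)/13500 = -6.6821e-04; σ = Eε = 114000 · -6.6821e-04 = -76.18 MPa.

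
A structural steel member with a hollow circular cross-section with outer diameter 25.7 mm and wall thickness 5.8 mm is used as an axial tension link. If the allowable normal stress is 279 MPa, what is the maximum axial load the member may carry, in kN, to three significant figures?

101 kN

A = 362.6 mm².
P_max = σ_allow · A = 279 · 362.6 = 101200 N = 101.2 kN.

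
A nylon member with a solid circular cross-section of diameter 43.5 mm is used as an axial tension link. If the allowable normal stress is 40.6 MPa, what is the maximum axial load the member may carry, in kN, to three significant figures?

60.3 kN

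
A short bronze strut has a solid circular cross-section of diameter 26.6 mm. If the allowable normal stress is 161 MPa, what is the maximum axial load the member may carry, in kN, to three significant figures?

A = 555.7 mm².
P_max = σ_allow · A = 161 · 555.7 = 89470 N = 89.47 kN.

89.5 kN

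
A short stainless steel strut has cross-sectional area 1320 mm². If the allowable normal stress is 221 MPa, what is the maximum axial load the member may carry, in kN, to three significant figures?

292 kN

P_max = σ_allow · A = 221 · 1320 = 291700 N = 291.7 kN.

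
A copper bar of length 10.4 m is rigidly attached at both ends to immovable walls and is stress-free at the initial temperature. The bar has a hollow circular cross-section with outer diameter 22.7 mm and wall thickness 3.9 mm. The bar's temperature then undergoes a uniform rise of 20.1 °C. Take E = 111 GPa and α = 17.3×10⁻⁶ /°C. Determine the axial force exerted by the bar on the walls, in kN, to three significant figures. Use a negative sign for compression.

-8.89 kN

Free thermal expansion αLΔT = 17.3e-6 · 10400 · 20.1 = 3.616 mm.
The walls impose strain ε = −(3.616)/10400 = -3.4773e-04; σ = Eε = 111000 · -3.4773e-04 = -38.6 MPa.
Wall reaction R = σ·A = -38.6·230.3 = -8891 N = -8.891 kN.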